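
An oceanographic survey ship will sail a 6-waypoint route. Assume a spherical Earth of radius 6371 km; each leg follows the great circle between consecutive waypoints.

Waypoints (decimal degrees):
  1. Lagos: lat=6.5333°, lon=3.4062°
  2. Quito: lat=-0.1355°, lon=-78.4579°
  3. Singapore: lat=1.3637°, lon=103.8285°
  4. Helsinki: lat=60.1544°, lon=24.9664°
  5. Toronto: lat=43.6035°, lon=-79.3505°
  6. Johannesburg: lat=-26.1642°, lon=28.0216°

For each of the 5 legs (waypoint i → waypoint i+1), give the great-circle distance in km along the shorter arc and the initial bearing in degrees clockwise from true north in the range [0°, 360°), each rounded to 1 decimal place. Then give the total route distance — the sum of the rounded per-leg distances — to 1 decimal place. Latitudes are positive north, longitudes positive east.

Leg 1: dist=9110.5 km, bearing=268.9°
Leg 2: dist=19726.5 km, bearing=298.3°
Leg 3: dist=9262.0 km, bearing=330.6°
Leg 4: dist=6604.7 km, bearing=305.4°
Leg 5: dist=13329.8 km, bearing=98.9°
Total: 58033.5 km

Leg 1: φ1=0.1140276, φ2=-0.0023649, Δφ=-0.1163925, Δλ=-1.4287981 rad; a=sin²(Δφ/2)+cosφ1·cosφ2·sin²(Δλ/2)=0.4298335022; c=2·atan2(√a, √(1-a))=1.429998596; dist=6371·c=9110.521 ≈ 9110.5 km; running total=9110.5 km
Leg 1 bearing: y=sinΔλ·cosφ2=-0.98993241, x=cosφ1·sinφ2-sinφ1·cosφ2·cosΔλ=-0.01845193; θ=atan2(y, x)=-91.0678° <0 so +360° → 268.9322° ≈ 268.9°
Leg 2: φ1=-0.0023649, φ2=0.0238011, Δφ=0.0261660, Δλ=3.1814979 rad; a=sin²(Δφ/2)+cosφ1·cosφ2·sin²(Δλ/2)=0.9994871877; c=2·atan2(√a, √(1-a))=3.096298064; dist=6371·c=19726.515 ≈ 19726.5 km; running total=28837.0 km
Leg 2 bearing: y=sinΔλ·cosφ2=-0.03988332, x=cosφ1·sinφ2-sinφ1·cosφ2·cosΔλ=0.02143637; θ=atan2(y, x)=-61.7430° <0 so +360° → 298.2570° ≈ 298.3°
Leg 3: φ1=0.0238011, φ2=1.0498923, Δφ=1.0260913, Δλ=-1.3764033 rad; a=sin²(Δφ/2)+cosφ1·cosφ2·sin²(Δλ/2)=0.4416252569; c=2·atan2(√a, √(1-a))=1.453779976; dist=6371·c=9262.032 ≈ 9262.0 km; running total=38099.0 km
Leg 3 bearing: y=sinΔλ·cosφ2=-0.48829097, x=cosφ1·sinφ2-sinφ1·cosφ2·cosΔλ=0.86483610; θ=atan2(y, x)=-29.4493° <0 so +360° → 330.5507° ≈ 330.6°
Leg 4: φ1=1.0498923, φ2=0.7610246, Δφ=-0.2888677, Δλ=-1.8206734 rad; a=sin²(Δφ/2)+cosφ1·cosφ2·sin²(Δλ/2)=0.2454607464; c=2·atan2(√a, √(1-a))=1.036682483; dist=6371·c=6604.704 ≈ 6604.7 km; running total=44703.7 km
Leg 4 bearing: y=sinΔλ·cosφ2=-0.70164032, x=cosφ1·sinφ2-sinφ1·cosφ2·cosΔλ=0.49853780; θ=atan2(y, x)=-54.6050° <0 so +360° → 305.3950° ≈ 305.4°
Leg 5: φ1=0.7610246, φ2=-0.4566514, Δφ=-1.2176761, Δλ=1.8739967 rad; a=sin²(Δφ/2)+cosφ1·cosφ2·sin²(Δλ/2)=0.7490788881; c=2·atan2(√a, √(1-a))=2.092269189; dist=6371·c=13329.847 ≈ 13329.8 km; running total=58033.5 km
Leg 5 bearing: y=sinΔλ·cosφ2=0.85659379, x=cosφ1·sinφ2-sinφ1·cosφ2·cosΔλ=-0.13448386; θ=atan2(y, x)=98.9225° ≈ 98.9°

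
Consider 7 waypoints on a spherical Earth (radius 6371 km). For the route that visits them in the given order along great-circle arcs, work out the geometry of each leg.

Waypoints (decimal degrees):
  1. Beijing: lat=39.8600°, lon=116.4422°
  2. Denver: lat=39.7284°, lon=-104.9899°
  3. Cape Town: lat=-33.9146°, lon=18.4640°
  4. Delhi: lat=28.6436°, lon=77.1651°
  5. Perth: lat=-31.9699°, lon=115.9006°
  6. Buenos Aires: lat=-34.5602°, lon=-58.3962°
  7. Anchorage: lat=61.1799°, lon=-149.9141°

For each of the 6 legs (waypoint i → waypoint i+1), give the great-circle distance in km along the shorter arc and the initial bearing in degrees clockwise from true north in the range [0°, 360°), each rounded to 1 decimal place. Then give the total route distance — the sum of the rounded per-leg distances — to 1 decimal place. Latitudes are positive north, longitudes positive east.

Leg 1: φ1=0.6956882, φ2=0.6933914, Δφ=-0.0022969, Δλ=-3.8647192 rad; a=sin²(Δφ/2)+cosφ1·cosφ2·sin²(Δλ/2)=0.5164877963; c=2·atan2(√a, √(1-a))=1.603777899; dist=6371·c=10217.669 ≈ 10217.7 km; running total=10217.7 km
Leg 1 bearing: y=sinΔλ·cosφ2=0.50892674, x=cosφ1·sinφ2-sinφ1·cosφ2·cosΔλ=0.86017800; θ=atan2(y, x)=30.6108° ≈ 30.6°
Leg 2: φ1=0.6933914, φ2=-0.5919214, Δφ=-1.2853128, Δλ=2.1546770 rad; a=sin²(Δφ/2)+cosφ1·cosφ2·sin²(Δλ/2)=0.8542283841; c=2·atan2(√a, √(1-a))=2.358105487; dist=6371·c=15023.490 ≈ 15023.5 km; running total=25241.2 km
Leg 2 bearing: y=sinΔλ·cosφ2=0.69238525, x=cosφ1·sinφ2-sinφ1·cosφ2·cosΔλ=-0.13671750; θ=atan2(y, x)=101.1699° ≈ 101.2°
Leg 3: φ1=-0.5919214, φ2=0.4999251, Δφ=1.0918466, Δλ=1.0245275 rad; a=sin²(Δφ/2)+cosφ1·cosφ2·sin²(Δλ/2)=0.4445516512; c=2·atan2(√a, √(1-a))=1.459671059; dist=6371·c=9299.564 ≈ 9299.6 km; running total=34540.8 km
Leg 3 bearing: y=sinΔλ·cosφ2=0.74989759, x=cosφ1·sinφ2-sinφ1·cosφ2·cosΔλ=0.65219286; θ=atan2(y, x)=48.9862° ≈ 49.0°
Leg 4: φ1=0.4999251, φ2=-0.5579800, Δφ=-1.0579051, Δλ=0.6760620 rad; a=sin²(Δφ/2)+cosφ1·cosφ2·sin²(Δλ/2)=0.3365305683; c=2·atan2(√a, √(1-a))=1.237733716; dist=6371·c=7885.602 ≈ 7885.6 km; running total=42426.4 km
Leg 4 bearing: y=sinΔλ·cosφ2=0.53081994, x=cosφ1·sinφ2-sinφ1·cosφ2·cosΔλ=-0.78188309; θ=atan2(y, x)=145.8274° ≈ 145.8°
Leg 5: φ1=-0.5579800, φ2=-0.6031893, Δφ=-0.0452093, Δλ=-3.0420530 rad; a=sin²(Δφ/2)+cosφ1·cosφ2·sin²(Δλ/2)=0.6974045371; c=2·atan2(√a, √(1-a))=1.976656361; dist=6371·c=12593.278 ≈ 12593.3 km; running total=55019.7 km
Leg 5 bearing: y=sinΔλ·cosφ2=-0.08183862, x=cosφ1·sinφ2-sinφ1·cosφ2·cosΔλ=-0.91511105; θ=atan2(y, x)=-174.8896° <0 so +360° → 185.1104° ≈ 185.1°
Leg 6: φ1=-0.6031893, φ2=1.0677907, Δφ=1.6709800, Δλ=-1.5972887 rad; a=sin²(Δφ/2)+cosφ1·cosφ2·sin²(Δλ/2)=0.7537621048; c=2·atan2(√a, √(1-a))=2.103105322; dist=6371·c=13398.884 ≈ 13398.9 km; running total=68418.6 km
Leg 6 bearing: y=sinΔλ·cosφ2=-0.48189191, x=cosφ1·sinφ2-sinφ1·cosφ2·cosΔλ=0.71428241; θ=atan2(y, x)=-34.0056° <0 so +360° → 325.9944° ≈ 326.0°

Leg 1: dist=10217.7 km, bearing=30.6°
Leg 2: dist=15023.5 km, bearing=101.2°
Leg 3: dist=9299.6 km, bearing=49.0°
Leg 4: dist=7885.6 km, bearing=145.8°
Leg 5: dist=12593.3 km, bearing=185.1°
Leg 6: dist=13398.9 km, bearing=326.0°
Total: 68418.6 km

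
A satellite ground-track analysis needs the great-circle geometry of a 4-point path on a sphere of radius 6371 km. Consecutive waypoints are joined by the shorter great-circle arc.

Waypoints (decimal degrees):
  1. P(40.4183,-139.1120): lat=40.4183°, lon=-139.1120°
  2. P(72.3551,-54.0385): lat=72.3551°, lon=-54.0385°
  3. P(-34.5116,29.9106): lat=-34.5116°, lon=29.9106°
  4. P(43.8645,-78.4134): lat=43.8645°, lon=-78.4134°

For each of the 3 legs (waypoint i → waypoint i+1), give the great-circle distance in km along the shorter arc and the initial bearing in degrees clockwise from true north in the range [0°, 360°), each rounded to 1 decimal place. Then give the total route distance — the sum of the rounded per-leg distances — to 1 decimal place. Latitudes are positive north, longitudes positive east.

Leg 1: φ1=0.7054324, φ2=1.2628347, Δφ=0.5574023, Δλ=1.4848127 rad; a=sin²(Δφ/2)+cosφ1·cosφ2·sin²(Δλ/2)=0.1811609826; c=2·atan2(√a, √(1-a))=0.879316189; dist=6371·c=5602.123 ≈ 5602.1 km; running total=5602.1 km
Leg 1 bearing: y=sinΔλ·cosφ2=0.30199696, x=cosφ1·sinφ2-sinφ1·cosφ2·cosΔλ=0.70863570; θ=atan2(y, x)=23.0821° ≈ 23.1°
Leg 2: φ1=1.2628347, φ2=-0.6023411, Δφ=-1.8651758, Δλ=1.4651882 rad; a=sin²(Δφ/2)+cosφ1·cosφ2·sin²(Δλ/2)=0.7567944177; c=2·atan2(√a, √(1-a))=2.110158521; dist=6371·c=13443.820 ≈ 13443.8 km; running total=19045.9 km
Leg 2 bearing: y=sinΔλ·cosφ2=0.81942064, x=cosφ1·sinφ2-sinφ1·cosφ2·cosΔλ=-0.25451194; θ=atan2(y, x)=107.2548° ≈ 107.3°
Leg 3: φ1=-0.6023411, φ2=0.7655799, Δφ=1.3679210, Δλ=-1.8906105 rad; a=sin²(Δφ/2)+cosφ1·cosφ2·sin²(Δλ/2)=0.7896938982; c=2·atan2(√a, √(1-a))=2.188773695; dist=6371·c=13944.677 ≈ 13944.7 km; running total=32990.6 km
Leg 3 bearing: y=sinΔλ·cosφ2=-0.68442246, x=cosφ1·sinφ2-sinφ1·cosφ2·cosΔλ=0.44257844; θ=atan2(y, x)=-57.1115° <0 so +360° → 302.8885° ≈ 302.9°

Leg 1: dist=5602.1 km, bearing=23.1°
Leg 2: dist=13443.8 km, bearing=107.3°
Leg 3: dist=13944.7 km, bearing=302.9°
Total: 32990.6 km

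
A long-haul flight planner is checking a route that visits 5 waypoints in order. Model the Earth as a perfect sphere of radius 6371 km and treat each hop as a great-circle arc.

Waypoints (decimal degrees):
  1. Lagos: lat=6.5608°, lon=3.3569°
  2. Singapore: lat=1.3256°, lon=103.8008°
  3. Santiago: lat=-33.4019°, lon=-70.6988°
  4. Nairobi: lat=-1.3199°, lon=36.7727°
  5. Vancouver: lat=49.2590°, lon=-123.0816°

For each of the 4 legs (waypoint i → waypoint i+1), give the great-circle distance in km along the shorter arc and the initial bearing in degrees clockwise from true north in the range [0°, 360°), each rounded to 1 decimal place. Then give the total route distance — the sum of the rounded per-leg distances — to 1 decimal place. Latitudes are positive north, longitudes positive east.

Leg 1: φ1=0.1145076, φ2=0.0231361, Δφ=-0.0913715, Δλ=1.7530768 rad; a=sin²(Δφ/2)+cosφ1·cosφ2·sin²(Δλ/2)=0.5886970745; c=2·atan2(√a, √(1-a))=1.749134297; dist=6371·c=11143.735 ≈ 11143.7 km; running total=11143.7 km
Leg 1 bearing: y=sinΔλ·cosφ2=0.98316967, x=cosφ1·sinφ2-sinφ1·cosφ2·cosΔλ=0.04368874; θ=atan2(y, x)=87.4556° ≈ 87.5°
Leg 2: φ1=0.0231361, φ2=-0.5829731, Δφ=-0.6061092, Δλ=-3.0455926 rad; a=sin²(Δφ/2)+cosφ1·cosφ2·sin²(Δλ/2)=0.9217493692; c=2·atan2(√a, √(1-a))=2.574560367; dist=6371·c=16402.524 ≈ 16402.5 km; running total=27546.2 km
Leg 2 bearing: y=sinΔλ·cosφ2=-0.08002067, x=cosφ1·sinφ2-sinφ1·cosφ2·cosΔλ=-0.53113705; θ=atan2(y, x)=-171.4323° <0 so +360° → 188.5677° ≈ 188.6°
Leg 3: φ1=-0.5829731, φ2=-0.0230366, Δφ=0.5599365, Δλ=1.8757315 rad; a=sin²(Δφ/2)+cosφ1·cosφ2·sin²(Δλ/2)=0.6189474045; c=2·atan2(√a, √(1-a))=1.810994185; dist=6371·c=11537.844 ≈ 11537.8 km; running total=39084.0 km
Leg 3 bearing: y=sinΔλ·cosφ2=0.95361332, x=cosφ1·sinφ2-sinφ1·cosφ2·cosΔλ=-0.18446598; θ=atan2(y, x)=100.9480° ≈ 100.9°
Leg 4: φ1=-0.0230366, φ2=0.8597317, Δφ=0.8827683, Δλ=-2.7899839 rad; a=sin²(Δφ/2)+cosφ1·cosφ2·sin²(Δλ/2)=0.8150010267; c=2·atan2(√a, √(1-a))=2.252352182; dist=6371·c=14349.736 ≈ 14349.7 km; running total=53433.7 km
Leg 4 bearing: y=sinΔλ·cosφ2=-0.22477510, x=cosφ1·sinφ2-sinφ1·cosφ2·cosΔλ=0.74335292; θ=atan2(y, x)=-16.8243° <0 so +360° → 343.1757° ≈ 343.2°

Leg 1: dist=11143.7 km, bearing=87.5°
Leg 2: dist=16402.5 km, bearing=188.6°
Leg 3: dist=11537.8 km, bearing=100.9°
Leg 4: dist=14349.7 km, bearing=343.2°
Total: 53433.7 km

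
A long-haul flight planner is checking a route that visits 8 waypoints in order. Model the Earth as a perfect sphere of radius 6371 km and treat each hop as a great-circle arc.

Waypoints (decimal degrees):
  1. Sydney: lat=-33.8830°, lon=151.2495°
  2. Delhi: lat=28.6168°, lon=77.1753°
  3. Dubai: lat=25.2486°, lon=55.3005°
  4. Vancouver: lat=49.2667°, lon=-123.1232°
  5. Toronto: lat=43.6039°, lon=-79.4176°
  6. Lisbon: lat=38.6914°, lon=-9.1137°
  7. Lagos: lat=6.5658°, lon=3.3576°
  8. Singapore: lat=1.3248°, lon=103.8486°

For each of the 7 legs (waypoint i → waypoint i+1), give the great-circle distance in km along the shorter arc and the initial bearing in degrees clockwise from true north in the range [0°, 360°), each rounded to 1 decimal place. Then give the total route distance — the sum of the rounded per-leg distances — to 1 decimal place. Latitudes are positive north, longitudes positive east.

Leg 1: dist=10435.0 km, bearing=302.2°
Leg 2: dist=2197.4 km, bearing=265.3°
Leg 3: dist=11727.9 km, bearing=358.9°
Leg 4: dist=3359.2 km, bearing=83.9°
Leg 5: dist=5733.8 km, bearing=69.7°
Leg 6: dist=3785.7 km, bearing=157.5°
Leg 7: dist=11148.9 km, bearing=87.4°
Total: 48387.9 km

Leg 1: φ1=-0.5913699, φ2=0.4994574, Δφ=1.0908273, Δλ=-1.2928387 rad; a=sin²(Δφ/2)+cosφ1·cosφ2·sin²(Δλ/2)=0.5335230399; c=2·atan2(√a, √(1-a))=1.637892739; dist=6371·c=10435.015 ≈ 10435.0 km; running total=10435.0 km
Leg 1 bearing: y=sinΔλ·cosφ2=-0.84414909, x=cosφ1·sinφ2-sinφ1·cosφ2·cosΔλ=0.53189955; θ=atan2(y, x)=-57.7849° <0 so +360° → 302.2151° ≈ 302.2°
Leg 2: φ1=0.4994574, φ2=0.4406712, Δφ=-0.0587862, Δλ=-0.3817873 rad; a=sin²(Δφ/2)+cosφ1·cosφ2·sin²(Δλ/2)=0.0294468424; c=2·atan2(√a, √(1-a))=0.344908732; dist=6371·c=2197.414 ≈ 2197.4 km; running total=12632.4 km
Leg 2 bearing: y=sinΔλ·cosφ2=-0.33698548, x=cosφ1·sinφ2-sinφ1·cosφ2·cosΔλ=-0.02756251; θ=atan2(y, x)=-94.6759° <0 so +360° → 265.3241° ≈ 265.3°
Leg 3: φ1=0.4406712, φ2=0.8598661, Δφ=0.4191949, Δλ=-3.1140810 rad; a=sin²(Δφ/2)+cosφ1·cosφ2·sin²(Δλ/2)=0.6333788498; c=2·atan2(√a, √(1-a))=1.840823577; dist=6371·c=11727.887 ≈ 11727.9 km; running total=24360.3 km
Leg 3 bearing: y=sinΔλ·cosφ2=-0.01795014, x=cosφ1·sinφ2-sinφ1·cosφ2·cosΔλ=0.96359645; θ=atan2(y, x)=-1.0672° <0 so +360° → 358.9328° ≈ 358.9°
Leg 4: φ1=0.8598661, φ2=0.7610316, Δφ=-0.0988345, Δλ=0.7628066 rad; a=sin²(Δφ/2)+cosφ1·cosφ2·sin²(Δλ/2)=0.0679077713; c=2·atan2(√a, √(1-a))=0.527269011; dist=6371·c=3359.231 ≈ 3359.2 km; running total=27719.5 km
Leg 4 bearing: y=sinΔλ·cosφ2=0.50033634, x=cosφ1·sinφ2-sinφ1·cosφ2·cosΔλ=0.05337392; θ=atan2(y, x)=83.9109° ≈ 83.9°
Leg 5: φ1=0.7610316, φ2=0.6752923, Δφ=-0.0857393, Δλ=1.2270345 rad; a=sin²(Δφ/2)+cosφ1·cosφ2·sin²(Δλ/2)=0.1891906959; c=2·atan2(√a, √(1-a))=0.899988970; dist=6371·c=5733.830 ≈ 5733.8 km; running total=33453.3 km
Leg 5 bearing: y=sinΔλ·cosφ2=0.73485850, x=cosφ1·sinφ2-sinφ1·cosφ2·cosΔλ=0.27124398; θ=atan2(y, x)=69.7404° ≈ 69.7°
Leg 6: φ1=0.6752923, φ2=0.1145948, Δφ=-0.5606975, Δλ=0.2176652 rad; a=sin²(Δφ/2)+cosφ1·cosφ2·sin²(Δλ/2)=0.0857059078; c=2·atan2(√a, √(1-a))=0.594215105; dist=6371·c=3785.744 ≈ 3785.7 km; running total=37239.0 km
Leg 6 bearing: y=sinΔλ·cosφ2=0.21453417, x=cosφ1·sinφ2-sinφ1·cosφ2·cosΔλ=-0.51712350; θ=atan2(y, x)=157.4684° ≈ 157.5°
Leg 7: φ1=0.1145948, φ2=0.0231221, Δφ=-0.0914727, Δλ=1.7538988 rad; a=sin²(Δφ/2)+cosφ1·cosφ2·sin²(Δλ/2)=0.5890974216; c=2·atan2(√a, √(1-a))=1.749947954; dist=6371·c=11148.918 ≈ 11148.9 km; running total=48387.9 km
Leg 7 bearing: y=sinΔλ·cosφ2=0.98302068, x=cosφ1·sinφ2-sinφ1·cosφ2·cosΔλ=0.04378277; θ=atan2(y, x)=87.4498° ≈ 87.4°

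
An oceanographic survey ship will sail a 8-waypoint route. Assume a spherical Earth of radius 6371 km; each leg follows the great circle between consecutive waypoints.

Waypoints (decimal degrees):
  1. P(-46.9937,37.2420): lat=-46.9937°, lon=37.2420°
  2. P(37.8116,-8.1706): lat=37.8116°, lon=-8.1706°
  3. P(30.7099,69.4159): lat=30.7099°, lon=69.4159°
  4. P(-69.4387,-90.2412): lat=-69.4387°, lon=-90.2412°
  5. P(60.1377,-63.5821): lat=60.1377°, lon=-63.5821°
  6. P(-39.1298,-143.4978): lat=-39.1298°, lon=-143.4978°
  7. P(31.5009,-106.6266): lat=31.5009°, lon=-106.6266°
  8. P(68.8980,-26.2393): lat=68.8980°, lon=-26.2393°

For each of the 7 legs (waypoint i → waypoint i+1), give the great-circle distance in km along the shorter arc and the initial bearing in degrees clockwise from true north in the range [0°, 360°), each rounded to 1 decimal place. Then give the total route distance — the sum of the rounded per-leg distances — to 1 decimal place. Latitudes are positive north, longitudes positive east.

Leg 1: dist=10454.2 km, bearing=325.7°
Leg 2: dist=6968.7 km, bearing=70.9°
Leg 3: dist=15520.3 km, bearing=190.9°
Leg 4: dist=14563.5 km, bearing=17.2°
Leg 5: dist=13194.7 km, bearing=240.5°
Leg 6: dist=8728.8 km, bearing=31.5°
Leg 7: dist=6382.9 km, bearing=24.9°
Total: 75813.1 km

Leg 1: φ1=-0.8201948, φ2=0.6599369, Δφ=1.4801317, Δλ=-0.7925994 rad; a=sin²(Δφ/2)+cosφ1·cosφ2·sin²(Δλ/2)=0.5350213601; c=2·atan2(√a, √(1-a))=1.640896445; dist=6371·c=10454.151 ≈ 10454.2 km; running total=10454.2 km
Leg 1 bearing: y=sinΔλ·cosφ2=-0.56264456, x=cosφ1·sinφ2-sinφ1·cosφ2·cosΔλ=0.82372636; θ=atan2(y, x)=-34.3349° <0 so +360° → 325.6651° ≈ 325.7°
Leg 2: φ1=0.6599369, φ2=0.5359889, Δφ=-0.1239480, Δλ=1.3541399 rad; a=sin²(Δφ/2)+cosφ1·cosφ2·sin²(Δλ/2)=0.2704493667; c=2·atan2(√a, √(1-a))=1.093813043; dist=6371·c=6968.683 ≈ 6968.7 km; running total=17422.9 km
Leg 2 bearing: y=sinΔλ·cosφ2=0.83966418, x=cosφ1·sinφ2-sinφ1·cosφ2·cosΔλ=0.29015528; θ=atan2(y, x)=70.9368° ≈ 70.9°
Leg 3: φ1=0.5359889, φ2=-1.2119339, Δφ=-1.7479228, Δλ=-2.7865421 rad; a=sin²(Δφ/2)+cosφ1·cosφ2·sin²(Δλ/2)=0.8806413150; c=2·atan2(√a, √(1-a))=2.436085236; dist=6371·c=15520.299 ≈ 15520.3 km; running total=32943.2 km
Leg 3 bearing: y=sinΔλ·cosφ2=-0.12209363, x=cosφ1·sinφ2-sinφ1·cosφ2·cosΔλ=-0.63682172; θ=atan2(y, x)=-169.1468° <0 so +360° → 190.8532° ≈ 190.9°
Leg 4: φ1=-1.2119339, φ2=1.0496009, Δφ=2.2615348, Δλ=0.4652891 rad; a=sin²(Δφ/2)+cosφ1·cosφ2·sin²(Δλ/2)=0.8278484983; c=2·atan2(√a, √(1-a))=2.285901723; dist=6371·c=14563.480 ≈ 14563.5 km; running total=47506.7 km
Leg 4 bearing: y=sinΔλ·cosφ2=0.22340608, x=cosφ1·sinφ2-sinφ1·cosφ2·cosΔλ=0.72121507; θ=atan2(y, x)=17.2111° ≈ 17.2°
Leg 5: φ1=1.0496009, φ2=-0.6829438, Δφ=-1.7325447, Δλ=-1.3947921 rad; a=sin²(Δφ/2)+cosφ1·cosφ2·sin²(Δλ/2)=0.7398287275; c=2·atan2(√a, √(1-a))=2.071060613; dist=6371·c=13194.727 ≈ 13194.7 km; running total=60701.4 km
Leg 5 bearing: y=sinΔλ·cosφ2=-0.76373436, x=cosφ1·sinφ2-sinφ1·cosφ2·cosΔλ=-0.43201684; θ=atan2(y, x)=-119.4953° <0 so +360° → 240.5047° ≈ 240.5°
Leg 6: φ1=-0.6829438, φ2=0.5497944, Δφ=1.2327383, Δλ=0.6435238 rad; a=sin²(Δφ/2)+cosφ1·cosφ2·sin²(Δλ/2)=0.4003168848; c=2·atan2(√a, √(1-a))=1.370085202; dist=6371·c=8728.813 ≈ 8728.8 km; running total=69430.2 km
Leg 6 bearing: y=sinΔλ·cosφ2=0.51159468, x=cosφ1·sinφ2-sinφ1·cosφ2·cosΔλ=0.83577748; θ=atan2(y, x)=31.4716° ≈ 31.5°
Leg 7: φ1=0.5497944, φ2=1.2024969, Δφ=0.6527025, Δλ=1.4030231 rad; a=sin²(Δφ/2)+cosφ1·cosφ2·sin²(Δλ/2)=0.2306333362; c=2·atan2(√a, √(1-a))=1.001863452; dist=6371·c=6382.872 ≈ 6382.9 km; running total=75813.1 km
Leg 7 bearing: y=sinΔλ·cosφ2=0.35497422, x=cosφ1·sinφ2-sinφ1·cosφ2·cosΔλ=0.76404169; θ=atan2(y, x)=24.9196° ≈ 24.9°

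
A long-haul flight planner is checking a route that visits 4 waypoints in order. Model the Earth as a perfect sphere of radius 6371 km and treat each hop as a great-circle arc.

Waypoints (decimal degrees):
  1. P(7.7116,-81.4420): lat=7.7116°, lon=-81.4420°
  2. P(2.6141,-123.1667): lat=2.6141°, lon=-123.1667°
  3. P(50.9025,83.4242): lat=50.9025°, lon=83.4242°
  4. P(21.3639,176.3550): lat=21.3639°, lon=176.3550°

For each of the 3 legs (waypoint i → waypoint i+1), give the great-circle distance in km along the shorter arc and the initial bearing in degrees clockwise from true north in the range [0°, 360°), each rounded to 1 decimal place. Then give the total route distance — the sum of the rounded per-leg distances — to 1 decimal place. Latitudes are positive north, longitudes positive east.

Leg 1: dist=4653.0 km, bearing=265.3°
Leg 2: dist=13551.0 km, bearing=340.6°
Leg 3: dist=8380.0 km, bearing=74.0°
Total: 26584.0 km

Leg 1: φ1=0.1345928, φ2=0.0456247, Δφ=-0.0889682, Δλ=-0.7282334 rad; a=sin²(Δφ/2)+cosφ1·cosφ2·sin²(Δλ/2)=0.1275240857; c=2·atan2(√a, √(1-a))=0.730333697; dist=6371·c=4652.956 ≈ 4653.0 km; running total=4653.0 km
Leg 1 bearing: y=sinΔλ·cosφ2=-0.66485958, x=cosφ1·sinφ2-sinφ1·cosφ2·cosΔλ=-0.05484995; θ=atan2(y, x)=-94.7161° <0 so +360° → 265.2839° ≈ 265.3°
Leg 2: φ1=0.0456247, φ2=0.8884162, Δφ=0.8427916, Δλ=3.6056914 rad; a=sin²(Δφ/2)+cosφ1·cosφ2·sin²(Δλ/2)=0.7639766718; c=2·atan2(√a, √(1-a))=2.126985191; dist=6371·c=13551.023 ≈ 13551.0 km; running total=18204.0 km
Leg 2 bearing: y=sinΔλ·cosφ2=-0.28228610, x=cosφ1·sinφ2-sinφ1·cosφ2·cosΔλ=0.80098678; θ=atan2(y, x)=-19.4136° <0 so +360° → 340.5864° ≈ 340.6°
Leg 3: φ1=0.8884162, φ2=0.3728704, Δφ=-0.5155458, Δλ=1.6219484 rad; a=sin²(Δφ/2)+cosφ1·cosφ2·sin²(Δλ/2)=0.3736564458; c=2·atan2(√a, √(1-a))=1.315339839; dist=6371·c=8380.030 ≈ 8380.0 km; running total=26584.0 km
Leg 3 bearing: y=sinΔλ·cosφ2=0.93006742, x=cosφ1·sinφ2-sinφ1·cosφ2·cosΔλ=0.26669049; θ=atan2(y, x)=74.0001° ≈ 74.0°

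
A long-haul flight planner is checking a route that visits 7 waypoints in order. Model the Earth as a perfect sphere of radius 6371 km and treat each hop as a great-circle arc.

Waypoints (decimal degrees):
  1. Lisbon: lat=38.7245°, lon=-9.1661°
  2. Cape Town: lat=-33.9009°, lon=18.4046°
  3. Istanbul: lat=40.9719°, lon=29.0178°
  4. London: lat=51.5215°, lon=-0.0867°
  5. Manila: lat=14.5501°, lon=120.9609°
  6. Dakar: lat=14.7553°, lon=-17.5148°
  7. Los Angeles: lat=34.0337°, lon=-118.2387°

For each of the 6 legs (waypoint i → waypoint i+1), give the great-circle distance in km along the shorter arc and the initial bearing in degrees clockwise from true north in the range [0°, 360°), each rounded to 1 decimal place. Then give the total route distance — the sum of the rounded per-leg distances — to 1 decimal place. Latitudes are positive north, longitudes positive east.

Leg 1: φ1=0.6758700, φ2=-0.5916823, Δφ=-1.2675524, Δλ=0.4811995 rad; a=sin²(Δφ/2)+cosφ1·cosφ2·sin²(Δλ/2)=0.3874582169; c=2·atan2(√a, √(1-a))=1.343767524; dist=6371·c=8561.143 ≈ 8561.1 km; running total=8561.1 km
Leg 1 bearing: y=sinΔλ·cosφ2=0.38416114, x=cosφ1·sinφ2-sinφ1·cosφ2·cosΔλ=-0.89540918; θ=atan2(y, x)=156.7790° ≈ 156.8°
Leg 2: φ1=-0.5916823, φ2=0.7150946, Δφ=1.3067769, Δλ=0.1852353 rad; a=sin²(Δφ/2)+cosφ1·cosφ2·sin²(Δλ/2)=0.3748789042; c=2·atan2(√a, √(1-a))=1.317865929; dist=6371·c=8396.124 ≈ 8396.1 km; running total=16957.2 km
Leg 2 bearing: y=sinΔλ·cosφ2=0.13905999, x=cosφ1·sinφ2-sinφ1·cosφ2·cosΔλ=0.95814465; θ=atan2(y, x)=8.2579° ≈ 8.3°
Leg 3: φ1=0.7150946, φ2=0.8992198, Δφ=0.1841253, Δλ=-0.5079694 rad; a=sin²(Δφ/2)+cosφ1·cosφ2·sin²(Δλ/2)=0.0381112499; c=2·atan2(√a, √(1-a))=0.392965619; dist=6371·c=2503.584 ≈ 2503.6 km; running total=19460.8 km
Leg 3 bearing: y=sinΔλ·cosφ2=-0.30265075, x=cosφ1·sinφ2-sinφ1·cosφ2·cosΔλ=0.23460105; θ=atan2(y, x)=-52.2188° <0 so +360° → 307.7812° ≈ 307.8°
Leg 4: φ1=0.8992198, φ2=0.2539472, Δφ=-0.6452727, Δλ=2.1126792 rad; a=sin²(Δφ/2)+cosφ1·cosφ2·sin²(Δλ/2)=0.5569738813; c=2·atan2(√a, √(1-a))=1.684992126; dist=6371·c=10735.085 ≈ 10735.1 km; running total=30195.9 km
Leg 4 bearing: y=sinΔλ·cosφ2=0.82926207, x=cosφ1·sinφ2-sinφ1·cosφ2·cosΔλ=0.54712002; θ=atan2(y, x)=56.5845° ≈ 56.6°
Leg 5: φ1=0.2539472, φ2=0.2575286, Δφ=0.0035814, Δλ=-2.4168569 rad; a=sin²(Δφ/2)+cosφ1·cosφ2·sin²(Δλ/2)=0.8183902465; c=2·atan2(√a, √(1-a))=2.261111845; dist=6371·c=14405.544 ≈ 14405.5 km; running total=44601.4 km
Leg 5 bearing: y=sinΔλ·cosφ2=-0.64107553, x=cosφ1·sinφ2-sinφ1·cosφ2·cosΔλ=0.42840725; θ=atan2(y, x)=-56.2466° <0 so +360° → 303.7534° ≈ 303.8°
Leg 6: φ1=0.2575286, φ2=0.5940001, Δφ=0.3364716, Δλ=-1.7579637 rad; a=sin²(Δφ/2)+cosφ1·cosφ2·sin²(Δλ/2)=0.5032860602; c=2·atan2(√a, √(1-a))=1.577368495; dist=6371·c=10049.415 ≈ 10049.4 km; running total=54650.8 km
Leg 6 bearing: y=sinΔλ·cosφ2=-0.81423535, x=cosφ1·sinφ2-sinφ1·cosφ2·cosΔλ=0.58049772; θ=atan2(y, x)=-54.5136° <0 so +360° → 305.4864° ≈ 305.5°

Leg 1: dist=8561.1 km, bearing=156.8°
Leg 2: dist=8396.1 km, bearing=8.3°
Leg 3: dist=2503.6 km, bearing=307.8°
Leg 4: dist=10735.1 km, bearing=56.6°
Leg 5: dist=14405.5 km, bearing=303.8°
Leg 6: dist=10049.4 km, bearing=305.5°
Total: 54650.8 km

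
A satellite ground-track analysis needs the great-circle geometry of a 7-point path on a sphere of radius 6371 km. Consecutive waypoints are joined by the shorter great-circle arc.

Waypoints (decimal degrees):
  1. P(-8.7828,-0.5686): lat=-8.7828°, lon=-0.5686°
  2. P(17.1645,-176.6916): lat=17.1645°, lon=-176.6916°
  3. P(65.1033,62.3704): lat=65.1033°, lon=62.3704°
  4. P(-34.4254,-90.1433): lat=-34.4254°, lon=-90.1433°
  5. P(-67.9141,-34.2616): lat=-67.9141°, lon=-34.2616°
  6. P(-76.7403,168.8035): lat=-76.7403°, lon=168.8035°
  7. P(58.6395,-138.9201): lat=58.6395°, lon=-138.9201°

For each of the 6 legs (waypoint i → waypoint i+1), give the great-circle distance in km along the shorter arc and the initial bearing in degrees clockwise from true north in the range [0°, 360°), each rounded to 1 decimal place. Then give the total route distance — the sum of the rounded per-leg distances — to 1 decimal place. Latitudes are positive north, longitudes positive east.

Leg 1: φ1=-0.1532888, φ2=0.2995770, Δφ=0.4528658, Δλ=-3.0739262 rad; a=sin²(Δφ/2)+cosφ1·cosφ2·sin²(Δλ/2)=0.9935790040; c=2·atan2(√a, √(1-a))=2.981158414; dist=6371·c=18992.960 ≈ 18993.0 km; running total=18993.0 km
Leg 1 bearing: y=sinΔλ·cosφ2=-0.06460332, x=cosφ1·sinφ2-sinφ1·cosφ2·cosΔλ=0.14610092; θ=atan2(y, x)=-23.8542° <0 so +360° → 336.1458° ≈ 336.1°
Leg 2: φ1=0.2995770, φ2=1.1362669, Δφ=0.8366899, Δλ=4.1724190 rad; a=sin²(Δφ/2)+cosφ1·cosφ2·sin²(Δλ/2)=0.4695509626; c=2·atan2(√a, √(1-a))=1.509860548; dist=6371·c=9619.322 ≈ 9619.3 km; running total=28612.3 km
Leg 2 bearing: y=sinΔλ·cosφ2=-0.36108776, x=cosφ1·sinφ2-sinφ1·cosφ2·cosΔλ=0.93054127; θ=atan2(y, x)=-21.2083° <0 so +360° → 338.7917° ≈ 338.8°
Leg 3: φ1=1.1362669, φ2=-0.6008366, Δφ=-1.7371035, Δλ=-2.6618662 rad; a=sin²(Δφ/2)+cosφ1·cosφ2·sin²(Δλ/2)=0.9104257759; c=2·atan2(√a, √(1-a))=2.533696716; dist=6371·c=16142.182 ≈ 16142.2 km; running total=44754.5 km
Leg 3 bearing: y=sinΔλ·cosφ2=-0.38070437, x=cosφ1·sinφ2-sinφ1·cosφ2·cosΔλ=0.42575452; θ=atan2(y, x)=-41.8027° <0 so +360° → 318.1973° ≈ 318.2°
Leg 4: φ1=-0.6008366, φ2=-1.1853247, Δφ=-0.5844881, Δλ=0.9753197 rad; a=sin²(Δφ/2)+cosφ1·cosφ2·sin²(Δλ/2)=0.1510945523; c=2·atan2(√a, √(1-a))=0.798459603; dist=6371·c=5086.986 ≈ 5087.0 km; running total=49841.5 km
Leg 4 bearing: y=sinΔλ·cosφ2=0.31128023, x=cosφ1·sinφ2-sinφ1·cosφ2·cosΔλ=-0.64510819; θ=atan2(y, x)=154.2416° ≈ 154.2°
Leg 5: φ1=-1.1853247, φ2=-1.3393709, Δφ=-0.1540463, Δλ=3.5441546 rad; a=sin²(Δφ/2)+cosφ1·cosφ2·sin²(Δλ/2)=0.0887142667; c=2·atan2(√a, √(1-a))=0.604878024; dist=6371·c=3853.678 ≈ 3853.7 km; running total=53695.2 km
Leg 5 bearing: y=sinΔλ·cosφ2=-0.08985995, x=cosφ1·sinφ2-sinφ1·cosφ2·cosΔλ=-0.56151703; θ=atan2(y, x)=-170.9080° <0 so +360° → 189.0920° ≈ 189.1°
Leg 6: φ1=-1.3393709, φ2=1.0234523, Δφ=2.3628233, Δλ=-5.3707900 rad; a=sin²(Δφ/2)+cosφ1·cosφ2·sin²(Δλ/2)=0.8790551017; c=2·atan2(√a, √(1-a))=2.431206641; dist=6371·c=15489.218 ≈ 15489.2 km; running total=69184.4 km
Leg 6 bearing: y=sinΔλ·cosφ2=0.41163827, x=cosφ1·sinφ2-sinφ1·cosφ2·cosΔλ=0.50578934; θ=atan2(y, x)=39.1405° ≈ 39.1°

Leg 1: dist=18993.0 km, bearing=336.1°
Leg 2: dist=9619.3 km, bearing=338.8°
Leg 3: dist=16142.2 km, bearing=318.2°
Leg 4: dist=5087.0 km, bearing=154.2°
Leg 5: dist=3853.7 km, bearing=189.1°
Leg 6: dist=15489.2 km, bearing=39.1°
Total: 69184.4 km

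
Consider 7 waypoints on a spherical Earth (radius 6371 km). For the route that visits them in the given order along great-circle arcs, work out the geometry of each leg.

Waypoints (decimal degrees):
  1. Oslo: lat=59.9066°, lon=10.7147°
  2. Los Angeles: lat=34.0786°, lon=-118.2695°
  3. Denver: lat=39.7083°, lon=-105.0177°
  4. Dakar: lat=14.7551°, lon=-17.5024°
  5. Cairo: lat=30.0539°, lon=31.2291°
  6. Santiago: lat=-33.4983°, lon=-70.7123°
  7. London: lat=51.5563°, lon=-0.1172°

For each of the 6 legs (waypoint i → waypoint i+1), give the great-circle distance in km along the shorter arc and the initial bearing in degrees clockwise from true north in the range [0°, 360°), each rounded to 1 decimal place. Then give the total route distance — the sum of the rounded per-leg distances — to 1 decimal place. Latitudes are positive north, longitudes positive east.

Leg 1: dist=8571.3 km, bearing=318.7°
Leg 2: dist=1332.4 km, bearing=58.1°
Leg 3: dist=8757.4 km, bearing=80.1°
Leg 4: dist=5246.7 km, bearing=62.5°
Leg 5: dist=12809.5 km, bearing=244.4°
Leg 6: dist=11683.3 km, bearing=37.4°
Total: 48400.6 km

Leg 1: φ1=1.0455674, φ2=0.5947838, Δφ=-0.4507836, Δλ=-2.2511990 rad; a=sin²(Δφ/2)+cosφ1·cosφ2·sin²(Δλ/2)=0.3882338118; c=2·atan2(√a, √(1-a))=1.345359275; dist=6371·c=8571.284 ≈ 8571.3 km; running total=8571.3 km
Leg 1 bearing: y=sinΔλ·cosφ2=-0.64383015, x=cosφ1·sinφ2-sinφ1·cosφ2·cosΔλ=0.73178960; θ=atan2(y, x)=-41.3414° <0 so +360° → 318.6586° ≈ 318.7°
Leg 2: φ1=0.5947838, φ2=0.6930406, Δφ=0.0982568, Δλ=0.2312875 rad; a=sin²(Δφ/2)+cosφ1·cosφ2·sin²(Δλ/2)=0.0108952368; c=2·atan2(√a, √(1-a))=0.209141455; dist=6371·c=1332.440 ≈ 1332.4 km; running total=9903.7 km
Leg 2 bearing: y=sinΔλ·cosφ2=0.17634899, x=cosφ1·sinφ2-sinφ1·cosφ2·cosΔλ=0.10957716; θ=atan2(y, x)=58.1446° ≈ 58.1°
Leg 3: φ1=0.6930406, φ2=0.2575251, Δφ=-0.4355155, Δλ=1.5274301 rad; a=sin²(Δφ/2)+cosφ1·cosφ2·sin²(Δλ/2)=0.4025167300; c=2·atan2(√a, √(1-a))=1.374572991; dist=6371·c=8757.405 ≈ 8757.4 km; running total=18661.1 km
Leg 3 bearing: y=sinΔλ·cosφ2=0.96611411, x=cosφ1·sinφ2-sinφ1·cosφ2·cosΔλ=0.16914956; θ=atan2(y, x)=80.0692° ≈ 80.1°
Leg 4: φ1=0.2575251, φ2=0.5245395, Δφ=0.2670144, Δλ=0.8505251 rad; a=sin²(Δφ/2)+cosφ1·cosφ2·sin²(Δλ/2)=0.1601826804; c=2·atan2(√a, √(1-a))=0.823531879; dist=6371·c=5246.722 ≈ 5246.7 km; running total=23907.8 km
Leg 4 bearing: y=sinΔλ·cosφ2=0.65057414, x=cosφ1·sinφ2-sinφ1·cosφ2·cosΔλ=0.33889533; θ=atan2(y, x)=62.4842° ≈ 62.5°
Leg 5: φ1=0.5245395, φ2=-0.5846556, Δφ=-1.1091951, Δλ=-1.7792131 rad; a=sin²(Δφ/2)+cosφ1·cosφ2·sin²(Δλ/2)=0.7128758128; c=2·atan2(√a, √(1-a))=2.010588722; dist=6371·c=12809.461 ≈ 12809.5 km; running total=36717.3 km
Leg 5 bearing: y=sinΔλ·cosφ2=-0.81585633, x=cosφ1·sinφ2-sinφ1·cosφ2·cosΔλ=-0.39129784; θ=atan2(y, x)=-115.6231° <0 so +360° → 244.3769° ≈ 244.4°
Leg 6: φ1=-0.5846556, φ2=0.8998272, Δφ=1.4844828, Δλ=1.2321169 rad; a=sin²(Δφ/2)+cosφ1·cosφ2·sin²(Δλ/2)=0.6300047097; c=2·atan2(√a, √(1-a))=1.833828284; dist=6371·c=11683.320 ≈ 11683.3 km; running total=48400.6 km
Leg 6 bearing: y=sinΔλ·cosφ2=0.58642662, x=cosφ1·sinφ2-sinφ1·cosφ2·cosΔλ=0.76713683; θ=atan2(y, x)=37.3956° ≈ 37.4°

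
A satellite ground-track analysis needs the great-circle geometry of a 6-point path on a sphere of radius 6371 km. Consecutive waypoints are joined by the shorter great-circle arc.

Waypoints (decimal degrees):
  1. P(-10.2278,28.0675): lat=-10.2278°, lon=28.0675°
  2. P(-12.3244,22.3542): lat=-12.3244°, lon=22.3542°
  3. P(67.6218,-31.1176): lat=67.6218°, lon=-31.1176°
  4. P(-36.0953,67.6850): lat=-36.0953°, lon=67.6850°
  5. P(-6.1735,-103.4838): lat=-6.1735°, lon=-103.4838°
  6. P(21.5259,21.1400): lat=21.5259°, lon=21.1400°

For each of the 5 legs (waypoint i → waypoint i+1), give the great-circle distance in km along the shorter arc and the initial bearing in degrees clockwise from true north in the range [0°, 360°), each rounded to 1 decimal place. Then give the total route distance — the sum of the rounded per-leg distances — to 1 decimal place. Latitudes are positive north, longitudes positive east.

Leg 1: φ1=-0.1785088, φ2=-0.2151014, Δφ=-0.0365926, Δλ=-0.0997159 rad; a=sin²(Δφ/2)+cosφ1·cosφ2·sin²(Δλ/2)=0.0027226755; c=2·atan2(√a, √(1-a))=0.104405940; dist=6371·c=665.170 ≈ 665.2 km; running total=665.2 km
Leg 1 bearing: y=sinΔλ·cosφ2=-0.09725656, x=cosφ1·sinφ2-sinφ1·cosφ2·cosΔλ=-0.03744612; θ=atan2(y, x)=-111.0579° <0 so +360° → 248.9421° ≈ 248.9°
Leg 2: φ1=-0.2151014, φ2=1.1802231, Δφ=1.3953244, Δλ=-0.9332590 rad; a=sin²(Δφ/2)+cosφ1·cosφ2·sin²(Δλ/2)=0.4879918072; c=2·atan2(√a, √(1-a))=1.546777632; dist=6371·c=9854.520 ≈ 9854.5 km; running total=10519.7 km
Leg 2 bearing: y=sinΔλ·cosφ2=-0.30593174, x=cosφ1·sinφ2-sinφ1·cosφ2·cosΔλ=0.95175048; θ=atan2(y, x)=-17.8195° <0 so +360° → 342.1805° ≈ 342.2°
Leg 3: φ1=1.1802231, φ2=-0.6299818, Δφ=-1.8102049, Δλ=1.7244307 rad; a=sin²(Δφ/2)+cosφ1·cosφ2·sin²(Δλ/2)=0.7959204355; c=2·atan2(√a, √(1-a))=2.204137062; dist=6371·c=14042.557 ≈ 14042.6 km; running total=24562.3 km
Leg 3 bearing: y=sinΔλ·cosφ2=0.79852069, x=cosφ1·sinφ2-sinφ1·cosφ2·cosΔλ=-0.10995044; θ=atan2(y, x)=97.8399° ≈ 97.8°
Leg 4: φ1=-0.6299818, φ2=-0.1077479, Δφ=0.5222339, Δλ=-2.9874591 rad; a=sin²(Δφ/2)+cosφ1·cosφ2·sin²(Δλ/2)=0.8652368352; c=2·atan2(√a, √(1-a))=2.389811595; dist=6371·c=15225.490 ≈ 15225.5 km; running total=39787.8 km
Leg 4 bearing: y=sinΔλ·cosφ2=-0.15263363, x=cosφ1·sinφ2-sinφ1·cosφ2·cosΔλ=-0.66566598; θ=atan2(y, x)=-167.0856° <0 so +360° → 192.9144° ≈ 192.9°
Leg 5: φ1=-0.1077479, φ2=0.3756978, Δφ=0.4834457, Δλ=2.1750956 rad; a=sin²(Δφ/2)+cosφ1·cosφ2·sin²(Δλ/2)=0.7824745477; c=2·atan2(√a, √(1-a))=2.171167886; dist=6371·c=13832.511 ≈ 13832.5 km; running total=53620.3 km
Leg 5 bearing: y=sinΔλ·cosφ2=0.76550460, x=cosφ1·sinφ2-sinφ1·cosφ2·cosΔλ=0.30795329; θ=atan2(y, x)=68.0857° ≈ 68.1°

Leg 1: dist=665.2 km, bearing=248.9°
Leg 2: dist=9854.5 km, bearing=342.2°
Leg 3: dist=14042.6 km, bearing=97.8°
Leg 4: dist=15225.5 km, bearing=192.9°
Leg 5: dist=13832.5 km, bearing=68.1°
Total: 53620.3 km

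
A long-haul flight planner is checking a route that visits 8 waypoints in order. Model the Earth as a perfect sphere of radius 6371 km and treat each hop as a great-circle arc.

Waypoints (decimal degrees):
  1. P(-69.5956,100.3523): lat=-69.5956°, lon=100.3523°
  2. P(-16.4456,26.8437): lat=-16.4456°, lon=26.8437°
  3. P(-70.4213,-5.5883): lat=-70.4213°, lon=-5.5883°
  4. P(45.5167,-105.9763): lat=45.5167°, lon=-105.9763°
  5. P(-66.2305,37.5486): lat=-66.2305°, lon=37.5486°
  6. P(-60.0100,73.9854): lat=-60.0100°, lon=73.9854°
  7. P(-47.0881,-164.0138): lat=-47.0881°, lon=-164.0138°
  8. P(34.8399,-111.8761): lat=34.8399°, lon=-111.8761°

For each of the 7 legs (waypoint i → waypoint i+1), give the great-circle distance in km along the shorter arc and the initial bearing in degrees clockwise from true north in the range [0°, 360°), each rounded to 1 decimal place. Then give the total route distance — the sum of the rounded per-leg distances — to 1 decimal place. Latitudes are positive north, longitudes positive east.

Leg 1: φ1=-1.2146724, φ2=-0.2870299, Δφ=0.9276425, Δλ=-1.2829671 rad; a=sin²(Δφ/2)+cosφ1·cosφ2·sin²(Δλ/2)=0.3198686942; c=2·atan2(√a, √(1-a))=1.202246934; dist=6371·c=7659.515 ≈ 7659.5 km; running total=7659.5 km
Leg 1 bearing: y=sinΔλ·cosφ2=-0.91963430, x=cosφ1·sinφ2-sinφ1·cosφ2·cosΔλ=0.15647237; θ=atan2(y, x)=-80.3438° <0 so +360° → 279.6562° ≈ 279.7°
Leg 2: φ1=-0.2870299, φ2=-1.2290835, Δφ=-0.9420537, Δλ=-0.5660452 rad; a=sin²(Δφ/2)+cosφ1·cosφ2·sin²(Δλ/2)=0.2309998324; c=2·atan2(√a, √(1-a))=1.002733256; dist=6371·c=6388.414 ≈ 6388.4 km; running total=14047.9 km
Leg 2 bearing: y=sinΔλ·cosφ2=-0.17971427, x=cosφ1·sinφ2-sinφ1·cosφ2·cosΔλ=-0.82356446; θ=atan2(y, x)=-167.6902° <0 so +360° → 192.3098° ≈ 192.3°
Leg 3: φ1=-1.2290835, φ2=0.7944163, Δφ=2.0234998, Δλ=-1.7521011 rad; a=sin²(Δφ/2)+cosφ1·cosφ2·sin²(Δλ/2)=0.8572714272; c=2·atan2(√a, √(1-a))=2.366766769; dist=6371·c=15078.671 ≈ 15078.7 km; running total=29126.6 km
Leg 3 bearing: y=sinΔλ·cosφ2=-0.68921633, x=cosφ1·sinφ2-sinφ1·cosφ2·cosΔλ=0.12003900; θ=atan2(y, x)=-80.1200° <0 so +360° → 279.8800° ≈ 279.9°
Leg 4: φ1=0.7944163, φ2=-1.1559403, Δφ=-1.9503566, Δλ=2.5049821 rad; a=sin²(Δφ/2)+cosφ1·cosφ2·sin²(Δλ/2)=0.9400182193; c=2·atan2(√a, √(1-a))=2.646735250; dist=6371·c=16862.350 ≈ 16862.4 km; running total=45989.0 km
Leg 4 bearing: y=sinΔλ·cosφ2=0.23960736, x=cosφ1·sinφ2-sinφ1·cosφ2·cosΔλ=-0.41002948; θ=atan2(y, x)=149.6994° ≈ 149.7°
Leg 5: φ1=-1.1559403, φ2=-1.0473721, Δφ=0.1085682, Δλ=0.6359421 rad; a=sin²(Δφ/2)+cosφ1·cosφ2·sin²(Δλ/2)=0.0226361256; c=2·atan2(√a, √(1-a))=0.302053082; dist=6371·c=1924.380 ≈ 1924.4 km; running total=47913.4 km
Leg 5 bearing: y=sinΔλ·cosφ2=0.29687809, x=cosφ1·sinφ2-sinφ1·cosφ2·cosΔλ=0.01892951; θ=atan2(y, x)=86.3517° ≈ 86.4°
Leg 6: φ1=-1.0473721, φ2=-0.8218424, Δφ=0.2255297, Δλ=-4.1538697 rad; a=sin²(Δφ/2)+cosφ1·cosφ2·sin²(Δλ/2)=0.2730055701; c=2·atan2(√a, √(1-a))=1.099559269; dist=6371·c=7005.292 ≈ 7005.3 km; running total=54918.7 km
Leg 6 bearing: y=sinΔλ·cosφ2=0.57740801, x=cosφ1·sinφ2-sinφ1·cosφ2·cosΔλ=-0.67859716; θ=atan2(y, x)=139.6060° ≈ 139.6°
Leg 7: φ1=-0.8218424, φ2=0.6080710, Δφ=1.4299133, Δλ=0.9099745 rad; a=sin²(Δφ/2)+cosφ1·cosφ2·sin²(Δλ/2)=0.5377104471; c=2·atan2(√a, √(1-a))=1.646288908; dist=6371·c=10488.507 ≈ 10488.5 km; running total=65407.2 km
Leg 7 bearing: y=sinΔλ·cosφ2=0.64797361, x=cosφ1·sinφ2-sinφ1·cosφ2·cosΔλ=0.75791945; θ=atan2(y, x)=40.5284° ≈ 40.5°

Leg 1: dist=7659.5 km, bearing=279.7°
Leg 2: dist=6388.4 km, bearing=192.3°
Leg 3: dist=15078.7 km, bearing=279.9°
Leg 4: dist=16862.4 km, bearing=149.7°
Leg 5: dist=1924.4 km, bearing=86.4°
Leg 6: dist=7005.3 km, bearing=139.6°
Leg 7: dist=10488.5 km, bearing=40.5°
Total: 65407.2 km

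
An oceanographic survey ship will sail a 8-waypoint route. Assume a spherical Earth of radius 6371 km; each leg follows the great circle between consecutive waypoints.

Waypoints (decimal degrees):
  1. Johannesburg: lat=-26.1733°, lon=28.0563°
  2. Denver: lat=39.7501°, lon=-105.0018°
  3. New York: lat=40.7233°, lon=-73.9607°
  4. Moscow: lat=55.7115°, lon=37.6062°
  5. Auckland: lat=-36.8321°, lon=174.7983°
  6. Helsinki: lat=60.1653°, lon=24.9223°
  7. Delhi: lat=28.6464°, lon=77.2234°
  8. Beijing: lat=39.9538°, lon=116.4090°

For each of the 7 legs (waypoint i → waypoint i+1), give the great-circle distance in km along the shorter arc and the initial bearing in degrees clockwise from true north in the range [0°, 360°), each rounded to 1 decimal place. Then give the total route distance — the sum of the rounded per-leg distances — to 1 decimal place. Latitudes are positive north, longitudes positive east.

Leg 1: φ1=-0.4568103, φ2=0.6937701, Δφ=1.1505804, Δλ=-2.3223019 rad; a=sin²(Δφ/2)+cosφ1·cosφ2·sin²(Δλ/2)=0.8765721480; c=2·atan2(√a, √(1-a))=2.423625034; dist=6371·c=15440.915 ≈ 15440.9 km; running total=15440.9 km
Leg 1 bearing: y=sinΔλ·cosφ2=-0.56176251, x=cosφ1·sinφ2-sinφ1·cosφ2·cosΔλ=0.34233982; θ=atan2(y, x)=-58.6417° <0 so +360° → 301.3583° ≈ 301.4°
Leg 2: φ1=0.6937701, φ2=0.7107557, Δφ=0.0169855, Δλ=0.5417694 rad; a=sin²(Δφ/2)+cosφ1·cosφ2·sin²(Δλ/2)=0.0417927485; c=2·atan2(√a, √(1-a))=0.411768364; dist=6371·c=2623.376 ≈ 2623.4 km; running total=18064.3 km
Leg 2 bearing: y=sinΔλ·cosφ2=0.39079733, x=cosφ1·sinφ2-sinφ1·cosφ2·cosΔλ=0.08638233; θ=atan2(y, x)=77.5357° ≈ 77.5°
Leg 3: φ1=0.7107557, φ2=0.9723491, Δφ=0.2615934, Δλ=1.9472097 rad; a=sin²(Δφ/2)+cosφ1·cosφ2·sin²(Δλ/2)=0.3089584155; c=2·atan2(√a, √(1-a))=1.178746878; dist=6371·c=7509.796 ≈ 7509.8 km; running total=25574.1 km
Leg 3 bearing: y=sinΔλ·cosφ2=0.52391881, x=cosφ1·sinφ2-sinφ1·cosφ2·cosΔλ=0.76126311; θ=atan2(y, x)=34.5366° ≈ 34.5°
Leg 4: φ1=0.9723491, φ2=-0.6428414, Δφ=-1.6151905, Δλ=2.3944539 rad; a=sin²(Δφ/2)+cosφ1·cosφ2·sin²(Δλ/2)=0.9130476803; c=2·atan2(√a, √(1-a))=2.542939514; dist=6371·c=16201.068 ≈ 16201.1 km; running total=41775.2 km
Leg 4 bearing: y=sinΔλ·cosφ2=0.54390283, x=cosφ1·sinφ2-sinφ1·cosφ2·cosΔλ=0.14743191; θ=atan2(y, x)=74.8337° ≈ 74.8°
Leg 5: φ1=-0.6428414, φ2=1.0500826, Δφ=1.6929240, Δλ=-2.6158297 rad; a=sin²(Δφ/2)+cosφ1·cosφ2·sin²(Δλ/2)=0.9322185672; c=2·atan2(√a, √(1-a))=2.614826025; dist=6371·c=16659.057 ≈ 16659.1 km; running total=58434.3 km
Leg 5 bearing: y=sinΔλ·cosφ2=-0.24968157, x=cosφ1·sinφ2-sinφ1·cosφ2·cosΔλ=0.43635714; θ=atan2(y, x)=-29.7780° <0 so +360° → 330.2220° ≈ 330.2°
Leg 6: φ1=1.0500826, φ2=0.4999740, Δφ=-0.5501086, Δλ=0.9128264 rad; a=sin²(Δφ/2)+cosφ1·cosφ2·sin²(Δλ/2)=0.1585736668; c=2·atan2(√a, √(1-a))=0.819135995; dist=6371·c=5218.715 ≈ 5218.7 km; running total=63653.0 km
Leg 6 bearing: y=sinΔλ·cosφ2=0.69438414, x=cosφ1·sinφ2-sinφ1·cosφ2·cosΔλ=-0.22703062; θ=atan2(y, x)=108.1053° ≈ 108.1°
Leg 7: φ1=0.4999740, φ2=0.6973254, Δφ=0.1973514, Δλ=0.6839177 rad; a=sin²(Δφ/2)+cosφ1·cosφ2·sin²(Δλ/2)=0.0853528652; c=2·atan2(√a, √(1-a))=0.592952740; dist=6371·c=3777.702 ≈ 3777.7 km; running total=67430.7 km
Leg 7 bearing: y=sinΔλ·cosφ2=0.48434065, x=cosφ1·sinφ2-sinφ1·cosφ2·cosΔλ=0.27872056; θ=atan2(y, x)=60.0811° ≈ 60.1°

Leg 1: dist=15440.9 km, bearing=301.4°
Leg 2: dist=2623.4 km, bearing=77.5°
Leg 3: dist=7509.8 km, bearing=34.5°
Leg 4: dist=16201.1 km, bearing=74.8°
Leg 5: dist=16659.1 km, bearing=330.2°
Leg 6: dist=5218.7 km, bearing=108.1°
Leg 7: dist=3777.7 km, bearing=60.1°
Total: 67430.7 km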